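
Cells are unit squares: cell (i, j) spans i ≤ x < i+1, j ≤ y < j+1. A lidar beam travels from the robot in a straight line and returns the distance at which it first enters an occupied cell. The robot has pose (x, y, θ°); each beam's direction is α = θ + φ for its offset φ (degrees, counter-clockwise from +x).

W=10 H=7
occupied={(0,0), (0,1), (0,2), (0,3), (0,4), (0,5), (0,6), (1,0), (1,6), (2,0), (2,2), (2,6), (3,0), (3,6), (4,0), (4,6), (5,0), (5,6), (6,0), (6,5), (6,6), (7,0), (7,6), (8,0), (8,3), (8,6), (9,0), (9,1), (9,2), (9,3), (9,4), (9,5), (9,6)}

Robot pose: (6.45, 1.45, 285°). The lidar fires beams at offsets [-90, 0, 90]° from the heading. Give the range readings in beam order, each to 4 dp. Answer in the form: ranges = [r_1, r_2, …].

beam 1: φ=-90°, α=195°
  direction (-0.9659, -0.2588); cell (6,1); t to first gridline: x 0.4659, y 1.7387 (then +1.0353 / +3.8637)
    (5,1) via x @ 0.4659
    (4,1) via x @ 1.5012
    (4,0) via y @ 1.7387  # hit
  → r_1 = 1.7387
beam 2: φ=0°, α=285°
  direction (0.2588, -0.9659); cell (6,1); t to first gridline: x 2.1250, y 0.4659 (then +3.8637 / +1.0353)
    (6,0) via y @ 0.4659  # hit
  → r_2 = 0.4659
beam 3: φ=90°, α=15°
  direction (0.9659, 0.2588); cell (6,1); t to first gridline: x 0.5694, y 2.1250 (then +1.0353 / +3.8637)
    (7,1) via x @ 0.5694
    (8,1) via x @ 1.6047
    (8,2) via y @ 2.1250
    (9,2) via x @ 2.6400  # hit
  → r_3 = 2.6400

ranges = [1.7387, 0.4659, 2.6400]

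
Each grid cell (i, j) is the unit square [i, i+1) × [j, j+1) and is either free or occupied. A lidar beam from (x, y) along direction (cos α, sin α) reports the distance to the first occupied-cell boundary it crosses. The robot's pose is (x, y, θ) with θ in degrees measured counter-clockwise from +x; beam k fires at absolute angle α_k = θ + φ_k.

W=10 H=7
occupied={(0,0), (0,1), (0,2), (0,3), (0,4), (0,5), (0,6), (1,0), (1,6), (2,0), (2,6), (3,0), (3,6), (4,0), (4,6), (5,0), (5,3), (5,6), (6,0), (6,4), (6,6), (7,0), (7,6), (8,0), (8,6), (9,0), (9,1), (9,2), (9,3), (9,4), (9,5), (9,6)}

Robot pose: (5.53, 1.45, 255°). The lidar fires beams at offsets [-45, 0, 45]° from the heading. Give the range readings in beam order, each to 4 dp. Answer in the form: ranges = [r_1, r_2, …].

beam 1: φ=-45°, α=210°
  dir = (cos 210°, sin 210°) = (-0.8660, -0.5000); from cell (5,1)
  next x-line at t=0.6120, next y-line at t=0.9000; Δt_x=1.1547, Δt_y=2.0000
    x: enter (4,1) at t=0.6120
    y: enter (4,0) at t=0.9000 ← occupied
  → r_1 = 0.9000
beam 2: φ=0°, α=255°
  dir = (cos 255°, sin 255°) = (-0.2588, -0.9659); from cell (5,1)
  next x-line at t=2.0478, next y-line at t=0.4659; Δt_x=3.8637, Δt_y=1.0353
    y: enter (5,0) at t=0.4659 ← occupied
  → r_2 = 0.4659
beam 3: φ=45°, α=300°
  dir = (cos 300°, sin 300°) = (0.5000, -0.8660); from cell (5,1)
  next x-line at t=0.9400, next y-line at t=0.5196; Δt_x=2.0000, Δt_y=1.1547
    y: enter (5,0) at t=0.5196 ← occupied
  → r_3 = 0.5196

ranges = [0.9000, 0.4659, 0.5196]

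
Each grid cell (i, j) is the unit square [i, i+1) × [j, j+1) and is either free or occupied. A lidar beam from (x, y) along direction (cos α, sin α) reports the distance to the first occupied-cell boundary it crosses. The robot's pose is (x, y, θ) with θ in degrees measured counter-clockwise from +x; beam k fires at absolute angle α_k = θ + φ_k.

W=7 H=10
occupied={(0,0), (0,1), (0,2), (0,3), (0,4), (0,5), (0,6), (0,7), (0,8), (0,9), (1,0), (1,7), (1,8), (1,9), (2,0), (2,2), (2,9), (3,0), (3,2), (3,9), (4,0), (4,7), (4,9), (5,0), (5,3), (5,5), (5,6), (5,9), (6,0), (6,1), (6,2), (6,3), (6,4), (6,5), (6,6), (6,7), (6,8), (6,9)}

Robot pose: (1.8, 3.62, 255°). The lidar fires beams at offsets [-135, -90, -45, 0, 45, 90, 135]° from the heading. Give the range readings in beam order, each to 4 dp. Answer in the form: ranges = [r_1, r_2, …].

ranges = [1.6000, 0.8282, 0.9238, 2.7124, 0.7159, 4.3482, 3.6950]

beam 1: φ=-135°, α=120°
  cosα=-0.5000 sinα=0.8660 | (1,3) | tMaxX 1.6000 tMaxY 0.4388 | tΔX 2.0000 tΔY 1.1547
    t=0.4388 [y] (1,4)
    t=1.5935 [y] (1,5)
    t=1.6000 [x] (0,5) — stop
  → r_1 = 1.6000
beam 2: φ=-90°, α=165°
  cosα=-0.9659 sinα=0.2588 | (1,3) | tMaxX 0.8282 tMaxY 1.4682 | tΔX 1.0353 tΔY 3.8637
    t=0.8282 [x] (0,3) — stop
  → r_2 = 0.8282
beam 3: φ=-45°, α=210°
  cosα=-0.8660 sinα=-0.5000 | (1,3) | tMaxX 0.9238 tMaxY 1.2400 | tΔX 1.1547 tΔY 2.0000
    t=0.9238 [x] (0,3) — stop
  → r_3 = 0.9238
beam 4: φ=0°, α=255°
  cosα=-0.2588 sinα=-0.9659 | (1,3) | tMaxX 3.0910 tMaxY 0.6419 | tΔX 3.8637 tΔY 1.0353
    t=0.6419 [y] (1,2)
    t=1.6771 [y] (1,1)
    t=2.7124 [y] (1,0) — stop
  → r_4 = 2.7124
beam 5: φ=45°, α=300°
  cosα=0.5000 sinα=-0.8660 | (1,3) | tMaxX 0.4000 tMaxY 0.7159 | tΔX 2.0000 tΔY 1.1547
    t=0.4000 [x] (2,3)
    t=0.7159 [y] (2,2) — stop
  → r_5 = 0.7159
beam 6: φ=90°, α=345°
  cosα=0.9659 sinα=-0.2588 | (1,3) | tMaxX 0.2071 tMaxY 2.3955 | tΔX 1.0353 tΔY 3.8637
    t=0.2071 [x] (2,3)
    t=1.2423 [x] (3,3)
    t=2.2776 [x] (4,3)
    t=2.3955 [y] (4,2)
    t=3.3129 [x] (5,2)
    t=4.3482 [x] (6,2) — stop
  → r_6 = 4.3482
beam 7: φ=135°, α=30°
  cosα=0.8660 sinα=0.5000 | (1,3) | tMaxX 0.2309 tMaxY 0.7600 | tΔX 1.1547 tΔY 2.0000
    t=0.2309 [x] (2,3)
    t=0.7600 [y] (2,4)
    t=1.3856 [x] (3,4)
    t=2.5403 [x] (4,4)
    t=2.7600 [y] (4,5)
    t=3.6950 [x] (5,5) — stop
  → r_7 = 3.6950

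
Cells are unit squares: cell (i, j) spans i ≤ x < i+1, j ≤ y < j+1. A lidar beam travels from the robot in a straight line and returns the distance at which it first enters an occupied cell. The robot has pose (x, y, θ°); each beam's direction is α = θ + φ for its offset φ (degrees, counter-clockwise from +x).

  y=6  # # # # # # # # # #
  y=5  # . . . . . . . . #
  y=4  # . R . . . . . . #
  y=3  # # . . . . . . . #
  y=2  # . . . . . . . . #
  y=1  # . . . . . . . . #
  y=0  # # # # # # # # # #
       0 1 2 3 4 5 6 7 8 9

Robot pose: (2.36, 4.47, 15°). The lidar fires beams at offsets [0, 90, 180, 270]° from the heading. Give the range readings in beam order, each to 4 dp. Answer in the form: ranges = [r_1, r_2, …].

beam 1: φ=0°, α=15°
  d=(0.9659,0.2588)  start (2,4)  tX=0.6626 tY=2.0478  stride 1/|dx|=1.0353 1/|dy|=3.8637
    cross x-line → (3,4), t=0.6626
    cross x-line → (4,4), t=1.6979
    cross y-line → (4,5), t=2.0478
    cross x-line → (5,5), t=2.7331
    cross x-line → (6,5), t=3.7684
    cross x-line → (7,5), t=4.8037
    cross x-line → (8,5), t=5.8390
    cross y-line → (8,6), t=5.9115 (wall)
  → r_1 = 5.9115
beam 2: φ=90°, α=105°
  d=(-0.2588,0.9659)  start (2,4)  tX=1.3909 tY=0.5487  stride 1/|dx|=3.8637 1/|dy|=1.0353
    cross y-line → (2,5), t=0.5487
    cross x-line → (1,5), t=1.3909
    cross y-line → (1,6), t=1.5840 (wall)
  → r_2 = 1.5840
beam 3: φ=180°, α=195°
  d=(-0.9659,-0.2588)  start (2,4)  tX=0.3727 tY=1.8159  stride 1/|dx|=1.0353 1/|dy|=3.8637
    cross x-line → (1,4), t=0.3727
    cross x-line → (0,4), t=1.4080 (wall)
  → r_3 = 1.4080
beam 4: φ=270°, α=285°
  d=(0.2588,-0.9659)  start (2,4)  tX=2.4728 tY=0.4866  stride 1/|dx|=3.8637 1/|dy|=1.0353
    cross y-line → (2,3), t=0.4866
    cross y-line → (2,2), t=1.5219
    cross x-line → (3,2), t=2.4728
    cross y-line → (3,1), t=2.5571
    cross y-line → (3,0), t=3.5924 (wall)
  → r_4 = 3.5924

ranges = [5.9115, 1.5840, 1.4080, 3.5924]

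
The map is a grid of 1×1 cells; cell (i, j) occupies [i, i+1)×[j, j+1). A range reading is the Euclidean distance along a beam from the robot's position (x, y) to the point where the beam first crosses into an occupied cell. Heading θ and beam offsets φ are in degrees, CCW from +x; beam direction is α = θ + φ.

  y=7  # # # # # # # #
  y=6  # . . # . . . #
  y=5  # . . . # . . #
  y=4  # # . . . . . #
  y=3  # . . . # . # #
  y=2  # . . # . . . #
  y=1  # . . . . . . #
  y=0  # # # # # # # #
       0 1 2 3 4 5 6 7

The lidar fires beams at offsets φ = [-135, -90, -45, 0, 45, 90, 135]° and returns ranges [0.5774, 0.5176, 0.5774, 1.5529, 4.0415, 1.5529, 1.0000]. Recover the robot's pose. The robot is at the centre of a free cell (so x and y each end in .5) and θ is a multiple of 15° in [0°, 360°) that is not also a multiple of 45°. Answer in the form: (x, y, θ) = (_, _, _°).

(x, y, θ) = (1.5, 6.5, 255°)

Candidates: 30 free-cell centres × 16 headings = 480 poses. Raycast each; keep the one whose scan matches to 4 dp.
  (6.5, 4.5, 15°): beam 4 = 0.5176 ≠ 1.5529 ✗
  (1.5, 5.5, 30°): beam 1 = 0.5176 ≠ 0.5774 ✗
  (1.5, 2.5, 75°): beam 1 = 1.7321 ≠ 0.5774 ✗
  (2.5, 2.5, 300°): beam 1 = 1.5529 ≠ 0.5774 ✗
  (5.5, 3.5, 210°): beam 1 = 3.6235 ≠ 0.5774 ✗
  …
  (1.5, 6.5, 255°): r_1=0.5774, r_2=0.5176, r_3=0.5774, r_4=1.5529, r_5=4.0415, r_6=1.5529, r_7=1.0000 — all match ✓
Unique over the lattice → pose = (1.5, 6.5, 255°).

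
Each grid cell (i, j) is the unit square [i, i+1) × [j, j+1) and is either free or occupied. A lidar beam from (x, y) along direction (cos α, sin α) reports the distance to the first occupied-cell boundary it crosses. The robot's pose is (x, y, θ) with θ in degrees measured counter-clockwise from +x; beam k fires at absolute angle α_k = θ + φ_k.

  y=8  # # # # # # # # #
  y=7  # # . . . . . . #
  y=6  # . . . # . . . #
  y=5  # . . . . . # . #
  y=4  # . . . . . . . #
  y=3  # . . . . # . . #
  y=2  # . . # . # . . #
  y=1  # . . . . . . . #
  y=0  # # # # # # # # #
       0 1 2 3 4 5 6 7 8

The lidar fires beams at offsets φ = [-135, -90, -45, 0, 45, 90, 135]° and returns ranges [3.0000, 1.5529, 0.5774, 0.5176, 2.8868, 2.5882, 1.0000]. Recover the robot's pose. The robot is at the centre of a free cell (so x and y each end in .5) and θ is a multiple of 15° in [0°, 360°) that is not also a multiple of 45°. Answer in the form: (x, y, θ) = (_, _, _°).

(x, y, θ) = (5.5, 5.5, 15°)

The pose lattice has 43·16 = 688 candidates. Test each by forward raycasting.
  (2.5, 1.5, 105°): beam 1 = 1.0000 ≠ 3.0000 ✗
  (3.5, 4.5, 30°): beam 1 = 1.5529 ≠ 3.0000 ✗
  (2.5, 6.5, 105°): beam 1 = 6.3509 ≠ 3.0000 ✗
  …
  (5.5, 5.5, 15°): r_1=3.0000, r_2=1.5529, r_3=0.5774, r_4=0.5176, r_5=2.8868, r_6=2.5882, r_7=1.0000 — all match ✓
Unique over the lattice → pose = (5.5, 5.5, 15°).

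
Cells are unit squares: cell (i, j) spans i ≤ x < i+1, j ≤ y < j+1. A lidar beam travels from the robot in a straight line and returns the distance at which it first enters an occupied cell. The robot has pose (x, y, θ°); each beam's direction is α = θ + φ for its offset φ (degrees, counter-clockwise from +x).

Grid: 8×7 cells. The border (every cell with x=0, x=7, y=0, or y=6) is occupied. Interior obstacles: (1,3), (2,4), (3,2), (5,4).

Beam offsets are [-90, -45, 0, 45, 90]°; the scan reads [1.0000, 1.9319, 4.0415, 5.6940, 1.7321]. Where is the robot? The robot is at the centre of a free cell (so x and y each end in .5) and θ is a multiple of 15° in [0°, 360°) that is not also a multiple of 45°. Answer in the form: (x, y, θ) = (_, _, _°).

Candidates: 26 free-cell centres × 16 headings = 416 poses. Raycast each; keep the one whose scan matches to 4 dp.
  (6.5, 2.5, 30°): beam 2 = 0.5176 ≠ 1.9319 ✗
  (4.5, 5.5, 330°): beam 1 = 2.8868 ≠ 1.0000 ✗
  (5.5, 5.5, 60°): beam 1 = 1.7321 ≠ 1.0000 ✗
  (4.5, 2.5, 30°): beam 1 = 1.7321 ≠ 1.0000 ✗
  (6.5, 2.5, 75°): beam 1 = 0.5176 ≠ 1.0000 ✗
  …
  (6.5, 2.5, 150°): r_1=1.0000, r_2=1.9319, r_3=4.0415, r_4=5.6940, r_5=1.7321 — all match ✓
Only this pose fits every beam.

(x, y, θ) = (6.5, 2.5, 150°)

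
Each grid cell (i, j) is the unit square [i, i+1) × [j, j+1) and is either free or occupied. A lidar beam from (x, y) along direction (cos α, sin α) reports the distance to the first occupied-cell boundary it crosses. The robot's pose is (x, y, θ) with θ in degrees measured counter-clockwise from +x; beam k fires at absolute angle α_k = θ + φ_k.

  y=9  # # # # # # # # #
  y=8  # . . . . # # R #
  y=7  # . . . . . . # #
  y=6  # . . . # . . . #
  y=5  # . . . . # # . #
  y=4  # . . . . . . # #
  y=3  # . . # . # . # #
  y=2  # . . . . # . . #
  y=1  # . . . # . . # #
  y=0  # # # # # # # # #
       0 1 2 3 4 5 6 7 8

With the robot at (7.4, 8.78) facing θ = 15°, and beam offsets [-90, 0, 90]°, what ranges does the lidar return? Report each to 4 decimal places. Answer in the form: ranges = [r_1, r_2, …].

ranges = [0.8075, 0.6212, 0.2278]

beam 1: φ=-90°, α=285°
  dir = (cos 285°, sin 285°) = (0.2588, -0.9659); from cell (7,8)
  next x-line at t=2.3182, next y-line at t=0.8075; Δt_x=3.8637, Δt_y=1.0353
    y: enter (7,7) at t=0.8075 ← occupied
  → r_1 = 0.8075
beam 2: φ=0°, α=15°
  dir = (cos 15°, sin 15°) = (0.9659, 0.2588); from cell (7,8)
  next x-line at t=0.6212, next y-line at t=0.8500; Δt_x=1.0353, Δt_y=3.8637
    x: enter (8,8) at t=0.6212 ← occupied
  → r_2 = 0.6212
beam 3: φ=90°, α=105°
  dir = (cos 105°, sin 105°) = (-0.2588, 0.9659); from cell (7,8)
  next x-line at t=1.5455, next y-line at t=0.2278; Δt_x=3.8637, Δt_y=1.0353
    y: enter (7,9) at t=0.2278 ← occupied
  → r_3 = 0.2278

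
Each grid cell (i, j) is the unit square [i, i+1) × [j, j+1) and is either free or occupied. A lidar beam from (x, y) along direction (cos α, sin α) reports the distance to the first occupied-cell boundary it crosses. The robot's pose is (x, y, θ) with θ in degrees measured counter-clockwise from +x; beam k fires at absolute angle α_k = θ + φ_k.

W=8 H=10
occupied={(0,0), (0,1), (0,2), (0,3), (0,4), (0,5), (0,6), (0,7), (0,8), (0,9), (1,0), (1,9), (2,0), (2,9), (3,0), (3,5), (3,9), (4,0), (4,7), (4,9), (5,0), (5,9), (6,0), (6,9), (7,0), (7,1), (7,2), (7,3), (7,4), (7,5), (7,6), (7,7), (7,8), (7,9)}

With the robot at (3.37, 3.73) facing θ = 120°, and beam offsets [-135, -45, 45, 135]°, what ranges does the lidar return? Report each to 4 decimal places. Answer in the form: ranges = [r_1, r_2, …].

ranges = [3.7581, 1.3148, 2.4536, 2.8263]

beam 1: φ=-135°, α=345°
  cosα=0.9659 sinα=-0.2588 | (3,3) | tMaxX 0.6522 tMaxY 2.8205 | tΔX 1.0353 tΔY 3.8637
    t=0.6522 [x] (4,3)
    t=1.6875 [x] (5,3)
    t=2.7228 [x] (6,3)
    t=2.8205 [y] (6,2)
    t=3.7581 [x] (7,2) — stop
  → r_1 = 3.7581
beam 2: φ=-45°, α=75°
  cosα=0.2588 sinα=0.9659 | (3,3) | tMaxX 2.4341 tMaxY 0.2795 | tΔX 3.8637 tΔY 1.0353
    t=0.2795 [y] (3,4)
    t=1.3148 [y] (3,5) — stop
  → r_2 = 1.3148
beam 3: φ=45°, α=165°
  cosα=-0.9659 sinα=0.2588 | (3,3) | tMaxX 0.3831 tMaxY 1.0432 | tΔX 1.0353 tΔY 3.8637
    t=0.3831 [x] (2,3)
    t=1.0432 [y] (2,4)
    t=1.4183 [x] (1,4)
    t=2.4536 [x] (0,4) — stop
  → r_3 = 2.4536
beam 4: φ=135°, α=255°
  cosα=-0.2588 sinα=-0.9659 | (3,3) | tMaxX 1.4296 tMaxY 0.7558 | tΔX 3.8637 tΔY 1.0353
    t=0.7558 [y] (3,2)
    t=1.4296 [x] (2,2)
    t=1.7910 [y] (2,1)
    t=2.8263 [y] (2,0) — stop
  → r_4 = 2.8263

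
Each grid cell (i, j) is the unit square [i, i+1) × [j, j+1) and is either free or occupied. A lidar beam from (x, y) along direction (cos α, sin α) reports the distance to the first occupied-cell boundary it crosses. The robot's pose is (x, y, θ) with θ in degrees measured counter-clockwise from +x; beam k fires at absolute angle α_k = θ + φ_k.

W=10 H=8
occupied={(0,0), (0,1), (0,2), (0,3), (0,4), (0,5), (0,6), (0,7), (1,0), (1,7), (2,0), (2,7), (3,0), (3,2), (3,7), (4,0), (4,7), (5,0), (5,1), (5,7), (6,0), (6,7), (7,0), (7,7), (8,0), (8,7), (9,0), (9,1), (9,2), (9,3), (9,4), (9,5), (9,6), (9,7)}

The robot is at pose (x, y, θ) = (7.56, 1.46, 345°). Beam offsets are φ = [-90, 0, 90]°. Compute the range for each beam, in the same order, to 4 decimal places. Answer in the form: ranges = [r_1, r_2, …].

ranges = [0.4762, 1.4908, 5.5637]

beam 1: φ=-90°, α=255°
  cosα=-0.2588 sinα=-0.9659 | (7,1) | tMaxX 2.1637 tMaxY 0.4762 | tΔX 3.8637 tΔY 1.0353
    t=0.4762 [y] (7,0) — stop
  → r_1 = 0.4762
beam 2: φ=0°, α=345°
  cosα=0.9659 sinα=-0.2588 | (7,1) | tMaxX 0.4555 tMaxY 1.7773 | tΔX 1.0353 tΔY 3.8637
    t=0.4555 [x] (8,1)
    t=1.4908 [x] (9,1) — stop
  → r_2 = 1.4908
beam 3: φ=90°, α=75°
  cosα=0.2588 sinα=0.9659 | (7,1) | tMaxX 1.7000 tMaxY 0.5590 | tΔX 3.8637 tΔY 1.0353
    t=0.5590 [y] (7,2)
    t=1.5943 [y] (7,3)
    t=1.7000 [x] (8,3)
    t=2.6296 [y] (8,4)
    t=3.6649 [y] (8,5)
    t=4.7002 [y] (8,6)
    t=5.5637 [x] (9,6) — stop
  → r_3 = 5.5637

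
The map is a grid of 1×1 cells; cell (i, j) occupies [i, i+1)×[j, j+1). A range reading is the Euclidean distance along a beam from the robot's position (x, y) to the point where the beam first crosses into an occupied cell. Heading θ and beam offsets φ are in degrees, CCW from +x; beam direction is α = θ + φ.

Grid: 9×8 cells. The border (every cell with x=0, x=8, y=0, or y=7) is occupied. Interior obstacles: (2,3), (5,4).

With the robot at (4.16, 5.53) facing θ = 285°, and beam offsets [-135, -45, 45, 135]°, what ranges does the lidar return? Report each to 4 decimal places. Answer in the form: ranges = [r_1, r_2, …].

beam 1: φ=-135°, α=150°
  cosα=-0.8660 sinα=0.5000 | (4,5) | tMaxX 0.1848 tMaxY 0.9400 | tΔX 1.1547 tΔY 2.0000
    t=0.1848 [x] (3,5)
    t=0.9400 [y] (3,6)
    t=1.3395 [x] (2,6)
    t=2.4942 [x] (1,6)
    t=2.9400 [y] (1,7) — stop
  → r_1 = 2.9400
beam 2: φ=-45°, α=240°
  cosα=-0.5000 sinα=-0.8660 | (4,5) | tMaxX 0.3200 tMaxY 0.6120 | tΔX 2.0000 tΔY 1.1547
    t=0.3200 [x] (3,5)
    t=0.6120 [y] (3,4)
    t=1.7667 [y] (3,3)
    t=2.3200 [x] (2,3) — stop
  → r_2 = 2.3200
beam 3: φ=45°, α=330°
  cosα=0.8660 sinα=-0.5000 | (4,5) | tMaxX 0.9699 tMaxY 1.0600 | tΔX 1.1547 tΔY 2.0000
    t=0.9699 [x] (5,5)
    t=1.0600 [y] (5,4) — stop
  → r_3 = 1.0600
beam 4: φ=135°, α=60°
  cosα=0.5000 sinα=0.8660 | (4,5) | tMaxX 1.6800 tMaxY 0.5427 | tΔX 2.0000 tΔY 1.1547
    t=0.5427 [y] (4,6)
    t=1.6800 [x] (5,6)
    t=1.6974 [y] (5,7) — stop
  → r_4 = 1.6974

ranges = [2.9400, 2.3200, 1.0600, 1.6974]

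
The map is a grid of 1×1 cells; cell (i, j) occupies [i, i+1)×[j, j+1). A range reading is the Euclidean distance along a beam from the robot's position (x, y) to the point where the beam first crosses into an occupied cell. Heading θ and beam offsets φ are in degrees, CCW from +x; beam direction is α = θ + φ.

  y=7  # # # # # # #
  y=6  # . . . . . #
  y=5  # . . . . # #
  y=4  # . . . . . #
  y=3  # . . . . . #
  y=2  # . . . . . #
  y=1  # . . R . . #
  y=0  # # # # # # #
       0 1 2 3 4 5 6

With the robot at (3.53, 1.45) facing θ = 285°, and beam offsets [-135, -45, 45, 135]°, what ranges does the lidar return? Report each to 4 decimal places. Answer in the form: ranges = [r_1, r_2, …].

ranges = [2.9214, 0.5196, 0.9000, 4.0992]

beam 1: φ=-135°, α=150°
  d=(-0.8660,0.5000)  start (3,1)  tX=0.6120 tY=1.1000  stride 1/|dx|=1.1547 1/|dy|=2.0000
    cross x-line → (2,1), t=0.6120
    cross y-line → (2,2), t=1.1000
    cross x-line → (1,2), t=1.7667
    cross x-line → (0,2), t=2.9214 (wall)
  → r_1 = 2.9214
beam 2: φ=-45°, α=240°
  d=(-0.5000,-0.8660)  start (3,1)  tX=1.0600 tY=0.5196  stride 1/|dx|=2.0000 1/|dy|=1.1547
    cross y-line → (3,0), t=0.5196 (wall)
  → r_2 = 0.5196
beam 3: φ=45°, α=330°
  d=(0.8660,-0.5000)  start (3,1)  tX=0.5427 tY=0.9000  stride 1/|dx|=1.1547 1/|dy|=2.0000
    cross x-line → (4,1), t=0.5427
    cross y-line → (4,0), t=0.9000 (wall)
  → r_3 = 0.9000
beam 4: φ=135°, α=60°
  d=(0.5000,0.8660)  start (3,1)  tX=0.9400 tY=0.6351  stride 1/|dx|=2.0000 1/|dy|=1.1547
    cross y-line → (3,2), t=0.6351
    cross x-line → (4,2), t=0.9400
    cross y-line → (4,3), t=1.7898
    cross x-line → (5,3), t=2.9400
    cross y-line → (5,4), t=2.9445
    cross y-line → (5,5), t=4.0992 (wall)
  → r_4 = 4.0992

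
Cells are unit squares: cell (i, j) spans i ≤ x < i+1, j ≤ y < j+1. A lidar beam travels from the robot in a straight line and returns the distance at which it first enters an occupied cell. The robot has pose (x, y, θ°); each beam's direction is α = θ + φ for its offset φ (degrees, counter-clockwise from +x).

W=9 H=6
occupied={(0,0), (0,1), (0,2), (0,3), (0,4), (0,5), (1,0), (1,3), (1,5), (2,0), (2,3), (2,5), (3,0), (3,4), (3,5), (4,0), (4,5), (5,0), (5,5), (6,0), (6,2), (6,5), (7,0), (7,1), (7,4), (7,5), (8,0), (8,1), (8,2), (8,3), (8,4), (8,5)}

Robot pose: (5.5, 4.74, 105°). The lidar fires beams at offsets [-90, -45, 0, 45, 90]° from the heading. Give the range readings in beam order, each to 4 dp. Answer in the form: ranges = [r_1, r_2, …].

beam 1: φ=-90°, α=15°
  dir = (cos 15°, sin 15°) = (0.9659, 0.2588); from cell (5,4)
  next x-line at t=0.5176, next y-line at t=1.0046; Δt_x=1.0353, Δt_y=3.8637
    x: enter (6,4) at t=0.5176
    y: enter (6,5) at t=1.0046 ← occupied
  → r_1 = 1.0046
beam 2: φ=-45°, α=60°
  dir = (cos 60°, sin 60°) = (0.5000, 0.8660); from cell (5,4)
  next x-line at t=1.0000, next y-line at t=0.3002; Δt_x=2.0000, Δt_y=1.1547
    y: enter (5,5) at t=0.3002 ← occupied
  → r_2 = 0.3002
beam 3: φ=0°, α=105°
  dir = (cos 105°, sin 105°) = (-0.2588, 0.9659); from cell (5,4)
  next x-line at t=1.9319, next y-line at t=0.2692; Δt_x=3.8637, Δt_y=1.0353
    y: enter (5,5) at t=0.2692 ← occupied
  → r_3 = 0.2692
beam 4: φ=45°, α=150°
  dir = (cos 150°, sin 150°) = (-0.8660, 0.5000); from cell (5,4)
  next x-line at t=0.5774, next y-line at t=0.5200; Δt_x=1.1547, Δt_y=2.0000
    y: enter (5,5) at t=0.5200 ← occupied
  → r_4 = 0.5200
beam 5: φ=90°, α=195°
  dir = (cos 195°, sin 195°) = (-0.9659, -0.2588); from cell (5,4)
  next x-line at t=0.5176, next y-line at t=2.8591; Δt_x=1.0353, Δt_y=3.8637
    x: enter (4,4) at t=0.5176
    x: enter (3,4) at t=1.5529 ← occupied
  → r_5 = 1.5529

ranges = [1.0046, 0.3002, 0.2692, 0.5200, 1.5529]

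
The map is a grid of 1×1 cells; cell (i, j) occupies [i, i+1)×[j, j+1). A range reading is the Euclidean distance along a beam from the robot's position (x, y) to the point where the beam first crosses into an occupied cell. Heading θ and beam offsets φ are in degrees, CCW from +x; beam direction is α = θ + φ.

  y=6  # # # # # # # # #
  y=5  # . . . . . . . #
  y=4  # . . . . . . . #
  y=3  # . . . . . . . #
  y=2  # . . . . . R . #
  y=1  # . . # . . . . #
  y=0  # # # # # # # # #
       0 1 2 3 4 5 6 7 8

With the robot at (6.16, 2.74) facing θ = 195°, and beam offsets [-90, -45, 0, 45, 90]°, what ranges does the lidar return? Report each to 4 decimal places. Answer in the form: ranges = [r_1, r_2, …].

beam 1: φ=-90°, α=105°
  cosα=-0.2588 sinα=0.9659 | (6,2) | tMaxX 0.6182 tMaxY 0.2692 | tΔX 3.8637 tΔY 1.0353
    t=0.2692 [y] (6,3)
    t=0.6182 [x] (5,3)
    t=1.3044 [y] (5,4)
    t=2.3397 [y] (5,5)
    t=3.3750 [y] (5,6) — stop
  → r_1 = 3.3750
beam 2: φ=-45°, α=150°
  cosα=-0.8660 sinα=0.5000 | (6,2) | tMaxX 0.1848 tMaxY 0.5200 | tΔX 1.1547 tΔY 2.0000
    t=0.1848 [x] (5,2)
    t=0.5200 [y] (5,3)
    t=1.3395 [x] (4,3)
    t=2.4942 [x] (3,3)
    t=2.5200 [y] (3,4)
    t=3.6489 [x] (2,4)
    t=4.5200 [y] (2,5)
    t=4.8036 [x] (1,5)
    t=5.9583 [x] (0,5) — stop
  → r_2 = 5.9583
beam 3: φ=0°, α=195°
  cosα=-0.9659 sinα=-0.2588 | (6,2) | tMaxX 0.1656 tMaxY 2.8591 | tΔX 1.0353 tΔY 3.8637
    t=0.1656 [x] (5,2)
    t=1.2009 [x] (4,2)
    t=2.2362 [x] (3,2)
    t=2.8591 [y] (3,1) — stop
  → r_3 = 2.8591
beam 4: φ=45°, α=240°
  cosα=-0.5000 sinα=-0.8660 | (6,2) | tMaxX 0.3200 tMaxY 0.8545 | tΔX 2.0000 tΔY 1.1547
    t=0.3200 [x] (5,2)
    t=0.8545 [y] (5,1)
    t=2.0092 [y] (5,0) — stop
  → r_4 = 2.0092
beam 5: φ=90°, α=285°
  cosα=0.2588 sinα=-0.9659 | (6,2) | tMaxX 3.2455 tMaxY 0.7661 | tΔX 3.8637 tΔY 1.0353
    t=0.7661 [y] (6,1)
    t=1.8014 [y] (6,0) — stop
  → r_5 = 1.8014

ranges = [3.3750, 5.9583, 2.8591, 2.0092, 1.8014]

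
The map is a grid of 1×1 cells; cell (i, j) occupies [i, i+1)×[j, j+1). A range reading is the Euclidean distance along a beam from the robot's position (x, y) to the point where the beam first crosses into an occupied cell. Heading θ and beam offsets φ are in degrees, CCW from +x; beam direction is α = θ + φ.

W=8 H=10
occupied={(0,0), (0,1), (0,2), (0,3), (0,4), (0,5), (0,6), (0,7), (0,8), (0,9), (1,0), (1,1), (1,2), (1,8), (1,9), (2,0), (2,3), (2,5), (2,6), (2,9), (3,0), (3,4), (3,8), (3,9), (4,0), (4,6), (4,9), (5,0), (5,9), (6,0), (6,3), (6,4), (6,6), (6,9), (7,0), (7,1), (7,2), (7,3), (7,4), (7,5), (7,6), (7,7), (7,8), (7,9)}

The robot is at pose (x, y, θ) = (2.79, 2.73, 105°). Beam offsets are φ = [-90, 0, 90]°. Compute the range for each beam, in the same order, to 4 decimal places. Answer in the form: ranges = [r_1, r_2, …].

ranges = [3.3232, 0.2795, 0.8179]

beam 1: φ=-90°, α=15°
  d=(0.9659,0.2588)  start (2,2)  tX=0.2174 tY=1.0432  stride 1/|dx|=1.0353 1/|dy|=3.8637
    cross x-line → (3,2), t=0.2174
    cross y-line → (3,3), t=1.0432
    cross x-line → (4,3), t=1.2527
    cross x-line → (5,3), t=2.2880
    cross x-line → (6,3), t=3.3232 (wall)
  → r_1 = 3.3232
beam 2: φ=0°, α=105°
  d=(-0.2588,0.9659)  start (2,2)  tX=3.0523 tY=0.2795  stride 1/|dx|=3.8637 1/|dy|=1.0353
    cross y-line → (2,3), t=0.2795 (wall)
  → r_2 = 0.2795
beam 3: φ=90°, α=195°
  d=(-0.9659,-0.2588)  start (2,2)  tX=0.8179 tY=2.8205  stride 1/|dx|=1.0353 1/|dy|=3.8637
    cross x-line → (1,2), t=0.8179 (wall)
  → r_3 = 0.8179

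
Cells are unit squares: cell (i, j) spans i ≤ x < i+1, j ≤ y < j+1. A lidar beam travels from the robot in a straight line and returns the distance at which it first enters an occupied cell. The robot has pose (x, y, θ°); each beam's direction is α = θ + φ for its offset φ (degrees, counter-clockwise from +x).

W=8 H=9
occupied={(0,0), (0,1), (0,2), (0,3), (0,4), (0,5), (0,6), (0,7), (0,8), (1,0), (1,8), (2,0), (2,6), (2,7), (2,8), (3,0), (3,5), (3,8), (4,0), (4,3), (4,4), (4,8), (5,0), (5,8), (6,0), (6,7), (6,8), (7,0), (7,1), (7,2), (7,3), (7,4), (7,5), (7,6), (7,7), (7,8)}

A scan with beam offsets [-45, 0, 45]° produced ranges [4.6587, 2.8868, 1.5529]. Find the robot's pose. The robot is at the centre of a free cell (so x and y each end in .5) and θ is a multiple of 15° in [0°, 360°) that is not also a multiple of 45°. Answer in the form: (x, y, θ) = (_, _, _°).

(x, y, θ) = (1.5, 5.5, 330°)

Candidates: 36 free-cell centres × 16 headings = 576 poses. Raycast each; keep the one whose scan matches to 4 dp.
  (3.5, 4.5, 345°): beam 1 = 1.0000 ≠ 4.6587 ✗
  (2.5, 5.5, 75°): beam 1 = 0.5774 ≠ 4.6587 ✗
  (2.5, 3.5, 60°): beam 1 = 1.5529 ≠ 4.6587 ✗
  …
  (1.5, 5.5, 330°): r_1=4.6587, r_2=2.8868, r_3=1.5529 — all match ✓
No second candidate reproduces the full scan.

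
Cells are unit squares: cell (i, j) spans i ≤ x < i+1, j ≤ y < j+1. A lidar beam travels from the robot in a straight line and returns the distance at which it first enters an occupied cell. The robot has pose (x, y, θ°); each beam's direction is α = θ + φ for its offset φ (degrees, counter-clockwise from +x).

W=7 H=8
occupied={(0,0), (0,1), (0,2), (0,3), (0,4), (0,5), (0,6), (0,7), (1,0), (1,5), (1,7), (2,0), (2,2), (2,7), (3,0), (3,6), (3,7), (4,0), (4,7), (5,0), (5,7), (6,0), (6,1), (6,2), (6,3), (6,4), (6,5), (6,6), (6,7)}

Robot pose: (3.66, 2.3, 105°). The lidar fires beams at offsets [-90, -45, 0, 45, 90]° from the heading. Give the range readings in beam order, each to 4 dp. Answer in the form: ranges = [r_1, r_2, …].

ranges = [2.4225, 4.6800, 4.8658, 0.7621, 0.6833]

beam 1: φ=-90°, α=15°
  direction (0.9659, 0.2588); cell (3,2); t to first gridline: x 0.3520, y 2.7046 (then +1.0353 / +3.8637)
    (4,2) via x @ 0.3520
    (5,2) via x @ 1.3873
    (6,2) via x @ 2.4225  # hit
  → r_1 = 2.4225
beam 2: φ=-45°, α=60°
  direction (0.5000, 0.8660); cell (3,2); t to first gridline: x 0.6800, y 0.8083 (then +2.0000 / +1.1547)
    (4,2) via x @ 0.6800
    (4,3) via y @ 0.8083
    (4,4) via y @ 1.9630
    (5,4) via x @ 2.6800
    (5,5) via y @ 3.1177
    (5,6) via y @ 4.2724
    (6,6) via x @ 4.6800  # hit
  → r_2 = 4.6800
beam 3: φ=0°, α=105°
  direction (-0.2588, 0.9659); cell (3,2); t to first gridline: x 2.5500, y 0.7247 (then +3.8637 / +1.0353)
    (3,3) via y @ 0.7247
    (3,4) via y @ 1.7600
    (2,4) via x @ 2.5500
    (2,5) via y @ 2.7952
    (2,6) via y @ 3.8305
    (2,7) via y @ 4.8658  # hit
  → r_3 = 4.8658
beam 4: φ=45°, α=150°
  direction (-0.8660, 0.5000); cell (3,2); t to first gridline: x 0.7621, y 1.4000 (then +1.1547 / +2.0000)
    (2,2) via x @ 0.7621  # hit
  → r_4 = 0.7621
beam 5: φ=90°, α=195°
  direction (-0.9659, -0.2588); cell (3,2); t to first gridline: x 0.6833, y 1.1591 (then +1.0353 / +3.8637)
    (2,2) via x @ 0.6833  # hit
  → r_5 = 0.6833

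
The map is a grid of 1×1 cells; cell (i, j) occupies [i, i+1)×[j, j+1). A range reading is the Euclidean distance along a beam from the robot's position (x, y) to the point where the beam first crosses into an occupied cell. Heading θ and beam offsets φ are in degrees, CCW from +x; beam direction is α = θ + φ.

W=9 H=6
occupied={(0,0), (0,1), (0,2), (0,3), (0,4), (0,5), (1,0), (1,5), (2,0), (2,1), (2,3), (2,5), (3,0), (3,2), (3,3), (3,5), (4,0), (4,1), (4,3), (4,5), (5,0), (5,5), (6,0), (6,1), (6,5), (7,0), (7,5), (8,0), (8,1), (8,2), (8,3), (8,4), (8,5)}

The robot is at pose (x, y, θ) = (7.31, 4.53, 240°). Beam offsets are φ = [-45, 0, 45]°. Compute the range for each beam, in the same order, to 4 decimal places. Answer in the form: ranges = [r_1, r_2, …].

ranges = [2.3915, 4.0761, 2.6660]

beam 1: φ=-45°, α=195°
  direction (-0.9659, -0.2588); cell (7,4); t to first gridline: x 0.3209, y 2.0478 (then +1.0353 / +3.8637)
    (6,4) via x @ 0.3209
    (5,4) via x @ 1.3562
    (5,3) via y @ 2.0478
    (4,3) via x @ 2.3915  # hit
  → r_1 = 2.3915
beam 2: φ=0°, α=240°
  direction (-0.5000, -0.8660); cell (7,4); t to first gridline: x 0.6200, y 0.6120 (then +2.0000 / +1.1547)
    (7,3) via y @ 0.6120
    (6,3) via x @ 0.6200
    (6,2) via y @ 1.7667
    (5,2) via x @ 2.6200
    (5,1) via y @ 2.9214
    (5,0) via y @ 4.0761  # hit
  → r_2 = 4.0761
beam 3: φ=45°, α=285°
  direction (0.2588, -0.9659); cell (7,4); t to first gridline: x 2.6660, y 0.5487 (then +3.8637 / +1.0353)
    (7,3) via y @ 0.5487
    (7,2) via y @ 1.5840
    (7,1) via y @ 2.6192
    (8,1) via x @ 2.6660  # hit
  → r_3 = 2.6660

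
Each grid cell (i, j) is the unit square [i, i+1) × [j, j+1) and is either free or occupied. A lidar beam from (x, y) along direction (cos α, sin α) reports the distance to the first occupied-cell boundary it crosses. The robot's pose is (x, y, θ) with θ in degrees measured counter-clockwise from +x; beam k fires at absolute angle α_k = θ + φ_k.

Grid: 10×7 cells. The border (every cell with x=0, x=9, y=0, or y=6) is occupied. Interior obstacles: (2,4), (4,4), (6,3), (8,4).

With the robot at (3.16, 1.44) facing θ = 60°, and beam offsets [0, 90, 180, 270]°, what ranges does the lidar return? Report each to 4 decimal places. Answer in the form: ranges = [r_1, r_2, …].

ranges = [2.9560, 2.4942, 0.5081, 0.8800]

beam 1: φ=0°, α=60°
  cosα=0.5000 sinα=0.8660 | (3,1) | tMaxX 1.6800 tMaxY 0.6466 | tΔX 2.0000 tΔY 1.1547
    t=0.6466 [y] (3,2)
    t=1.6800 [x] (4,2)
    t=1.8013 [y] (4,3)
    t=2.9560 [y] (4,4) — stop
  → r_1 = 2.9560
beam 2: φ=90°, α=150°
  cosα=-0.8660 sinα=0.5000 | (3,1) | tMaxX 0.1848 tMaxY 1.1200 | tΔX 1.1547 tΔY 2.0000
    t=0.1848 [x] (2,1)
    t=1.1200 [y] (2,2)
    t=1.3395 [x] (1,2)
    t=2.4942 [x] (0,2) — stop
  → r_2 = 2.4942
beam 3: φ=180°, α=240°
  cosα=-0.5000 sinα=-0.8660 | (3,1) | tMaxX 0.3200 tMaxY 0.5081 | tΔX 2.0000 tΔY 1.1547
    t=0.3200 [x] (2,1)
    t=0.5081 [y] (2,0) — stop
  → r_3 = 0.5081
beam 4: φ=270°, α=330°
  cosα=0.8660 sinα=-0.5000 | (3,1) | tMaxX 0.9699 tMaxY 0.8800 | tΔX 1.1547 tΔY 2.0000
    t=0.8800 [y] (3,0) — stop
  → r_4 = 0.8800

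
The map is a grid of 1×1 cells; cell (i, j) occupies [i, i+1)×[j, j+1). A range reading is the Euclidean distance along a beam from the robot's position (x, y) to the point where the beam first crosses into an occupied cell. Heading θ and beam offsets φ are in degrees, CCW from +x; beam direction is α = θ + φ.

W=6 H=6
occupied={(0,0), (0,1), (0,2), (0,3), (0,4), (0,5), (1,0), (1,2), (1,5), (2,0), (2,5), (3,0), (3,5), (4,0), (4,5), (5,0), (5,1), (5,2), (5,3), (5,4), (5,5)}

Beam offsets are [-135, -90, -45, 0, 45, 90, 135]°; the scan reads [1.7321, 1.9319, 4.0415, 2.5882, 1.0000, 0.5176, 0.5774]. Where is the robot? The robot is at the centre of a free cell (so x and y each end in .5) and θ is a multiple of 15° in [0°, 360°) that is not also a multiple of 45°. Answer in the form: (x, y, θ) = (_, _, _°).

Enumerate (i+0.5, j+0.5, θ) over the 15 free cells and 16 admissible headings. For each, cast all 7 beams and compare to the given ranges.
  (2.5, 2.5, 15°): beam 2 = 1.5529 ≠ 1.9319 ✗
  (4.5, 3.5, 300°): beam 1 = 3.6235 ≠ 1.7321 ✗
  (3.5, 4.5, 300°): beam 1 = 1.9319 ≠ 1.7321 ✗
  (4.5, 3.5, 15°): beam 1 = 2.8868 ≠ 1.7321 ✗
  …
  (2.5, 4.5, 345°): r_1=1.7321, r_2=1.9319, r_3=4.0415, r_4=2.5882, r_5=1.0000, r_6=0.5176, r_7=0.5774 — all match ✓
Unique over the lattice → pose = (2.5, 4.5, 345°).

(x, y, θ) = (2.5, 4.5, 345°)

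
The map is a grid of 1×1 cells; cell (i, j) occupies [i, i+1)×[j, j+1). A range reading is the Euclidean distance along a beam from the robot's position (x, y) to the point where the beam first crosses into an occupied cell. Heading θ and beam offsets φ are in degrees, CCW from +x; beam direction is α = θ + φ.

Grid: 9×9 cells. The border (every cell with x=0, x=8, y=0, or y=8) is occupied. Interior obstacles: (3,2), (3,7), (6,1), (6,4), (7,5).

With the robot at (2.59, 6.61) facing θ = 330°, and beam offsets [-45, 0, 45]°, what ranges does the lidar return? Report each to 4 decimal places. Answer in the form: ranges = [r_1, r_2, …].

ranges = [3.7373, 3.9375, 5.3705]

beam 1: φ=-45°, α=285°
  direction (0.2588, -0.9659); cell (2,6); t to first gridline: x 1.5841, y 0.6315 (then +3.8637 / +1.0353)
    (2,5) via y @ 0.6315
    (3,5) via x @ 1.5841
    (3,4) via y @ 1.6668
    (3,3) via y @ 2.7021
    (3,2) via y @ 3.7373  # hit
  → r_1 = 3.7373
beam 2: φ=0°, α=330°
  direction (0.8660, -0.5000); cell (2,6); t to first gridline: x 0.4734, y 1.2200 (then +1.1547 / +2.0000)
    (3,6) via x @ 0.4734
    (3,5) via y @ 1.2200
    (4,5) via x @ 1.6281
    (5,5) via x @ 2.7828
    (5,4) via y @ 3.2200
    (6,4) via x @ 3.9375  # hit
  → r_2 = 3.9375
beam 3: φ=45°, α=15°
  direction (0.9659, 0.2588); cell (2,6); t to first gridline: x 0.4245, y 1.5068 (then +1.0353 / +3.8637)
    (3,6) via x @ 0.4245
    (4,6) via x @ 1.4597
    (4,7) via y @ 1.5068
    (5,7) via x @ 2.4950
    (6,7) via x @ 3.5303
    (7,7) via x @ 4.5656
    (7,8) via y @ 5.3705  # hit
  → r_3 = 5.3705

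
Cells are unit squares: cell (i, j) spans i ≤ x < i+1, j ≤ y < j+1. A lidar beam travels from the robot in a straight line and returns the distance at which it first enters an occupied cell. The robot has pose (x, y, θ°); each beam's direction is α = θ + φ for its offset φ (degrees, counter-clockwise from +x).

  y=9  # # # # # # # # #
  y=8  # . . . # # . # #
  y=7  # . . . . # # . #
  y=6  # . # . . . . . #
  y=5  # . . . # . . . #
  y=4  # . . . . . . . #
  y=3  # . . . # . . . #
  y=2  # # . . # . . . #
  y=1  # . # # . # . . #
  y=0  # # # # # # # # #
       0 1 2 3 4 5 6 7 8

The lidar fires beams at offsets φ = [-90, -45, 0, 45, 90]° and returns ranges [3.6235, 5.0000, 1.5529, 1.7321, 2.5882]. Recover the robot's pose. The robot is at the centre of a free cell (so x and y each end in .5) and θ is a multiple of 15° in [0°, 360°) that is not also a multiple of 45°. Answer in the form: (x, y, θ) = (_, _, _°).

The pose lattice has 43·16 = 688 candidates. Test each by forward raycasting.
  (1.5, 3.5, 75°): beam 1 = 2.5882 ≠ 3.6235 ✗
  (3.5, 5.5, 60°): beam 1 = 0.5774 ≠ 3.6235 ✗
  (5.5, 4.5, 60°): beam 1 = 2.8868 ≠ 3.6235 ✗
  (2.5, 2.5, 15°): beam 1 = 0.5176 ≠ 3.6235 ✗
  …
  (6.5, 3.5, 195°): r_1=3.6235, r_2=5.0000, r_3=1.5529, r_4=1.7321, r_5=2.5882 — all match ✓
No second candidate reproduces the full scan.

(x, y, θ) = (6.5, 3.5, 195°)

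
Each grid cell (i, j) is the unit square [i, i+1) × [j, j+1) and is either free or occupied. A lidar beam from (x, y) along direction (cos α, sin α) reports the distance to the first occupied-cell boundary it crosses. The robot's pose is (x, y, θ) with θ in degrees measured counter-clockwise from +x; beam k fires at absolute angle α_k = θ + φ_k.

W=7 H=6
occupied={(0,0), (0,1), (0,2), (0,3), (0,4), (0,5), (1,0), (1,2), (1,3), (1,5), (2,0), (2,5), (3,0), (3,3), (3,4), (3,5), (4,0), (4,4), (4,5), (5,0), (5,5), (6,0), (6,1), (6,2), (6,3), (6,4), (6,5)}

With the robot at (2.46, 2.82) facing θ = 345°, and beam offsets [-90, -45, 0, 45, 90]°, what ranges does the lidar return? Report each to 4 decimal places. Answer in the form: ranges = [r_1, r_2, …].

beam 1: φ=-90°, α=255°
  cosα=-0.2588 sinα=-0.9659 | (2,2) | tMaxX 1.7773 tMaxY 0.8489 | tΔX 3.8637 tΔY 1.0353
    t=0.8489 [y] (2,1)
    t=1.7773 [x] (1,1)
    t=1.8842 [y] (1,0) — stop
  → r_1 = 1.8842
beam 2: φ=-45°, α=300°
  cosα=0.5000 sinα=-0.8660 | (2,2) | tMaxX 1.0800 tMaxY 0.9469 | tΔX 2.0000 tΔY 1.1547
    t=0.9469 [y] (2,1)
    t=1.0800 [x] (3,1)
    t=2.1016 [y] (3,0) — stop
  → r_2 = 2.1016
beam 3: φ=0°, α=345°
  cosα=0.9659 sinα=-0.2588 | (2,2) | tMaxX 0.5590 tMaxY 3.1682 | tΔX 1.0353 tΔY 3.8637
    t=0.5590 [x] (3,2)
    t=1.5943 [x] (4,2)
    t=2.6296 [x] (5,2)
    t=3.1682 [y] (5,1)
    t=3.6649 [x] (6,1) — stop
  → r_3 = 3.6649
beam 4: φ=45°, α=30°
  cosα=0.8660 sinα=0.5000 | (2,2) | tMaxX 0.6235 tMaxY 0.3600 | tΔX 1.1547 tΔY 2.0000
    t=0.3600 [y] (2,3)
    t=0.6235 [x] (3,3) — stop
  → r_4 = 0.6235
beam 5: φ=90°, α=75°
  cosα=0.2588 sinα=0.9659 | (2,2) | tMaxX 2.0864 tMaxY 0.1863 | tΔX 3.8637 tΔY 1.0353
    t=0.1863 [y] (2,3)
    t=1.2216 [y] (2,4)
    t=2.0864 [x] (3,4) — stop
  → r_5 = 2.0864

ranges = [1.8842, 2.1016, 3.6649, 0.6235, 2.0864]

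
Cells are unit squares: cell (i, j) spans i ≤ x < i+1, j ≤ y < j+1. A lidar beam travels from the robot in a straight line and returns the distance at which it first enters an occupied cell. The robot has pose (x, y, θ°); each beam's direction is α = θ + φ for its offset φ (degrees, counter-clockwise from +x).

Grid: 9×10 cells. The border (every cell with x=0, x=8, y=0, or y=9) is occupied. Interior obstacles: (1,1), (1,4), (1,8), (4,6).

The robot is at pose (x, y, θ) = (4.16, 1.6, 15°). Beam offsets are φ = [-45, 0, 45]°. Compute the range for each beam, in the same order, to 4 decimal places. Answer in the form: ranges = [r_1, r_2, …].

ranges = [1.2000, 3.9755, 7.6800]

beam 1: φ=-45°, α=330°
  direction (0.8660, -0.5000); cell (4,1); t to first gridline: x 0.9699, y 1.2000 (then +1.1547 / +2.0000)
    (5,1) via x @ 0.9699
    (5,0) via y @ 1.2000  # hit
  → r_1 = 1.2000
beam 2: φ=0°, α=15°
  direction (0.9659, 0.2588); cell (4,1); t to first gridline: x 0.8696, y 1.5455 (then +1.0353 / +3.8637)
    (5,1) via x @ 0.8696
    (5,2) via y @ 1.5455
    (6,2) via x @ 1.9049
    (7,2) via x @ 2.9402
    (8,2) via x @ 3.9755  # hit
  → r_2 = 3.9755
beam 3: φ=45°, α=60°
  direction (0.5000, 0.8660); cell (4,1); t to first gridline: x 1.6800, y 0.4619 (then +2.0000 / +1.1547)
    (4,2) via y @ 0.4619
    (4,3) via y @ 1.6166
    (5,3) via x @ 1.6800
    (5,4) via y @ 2.7713
    (6,4) via x @ 3.6800
    (6,5) via y @ 3.9260
    (6,6) via y @ 5.0807
    (7,6) via x @ 5.6800
    (7,7) via y @ 6.2354
    (7,8) via y @ 7.3901
    (8,8) via x @ 7.6800  # hit
  → r_3 = 7.6800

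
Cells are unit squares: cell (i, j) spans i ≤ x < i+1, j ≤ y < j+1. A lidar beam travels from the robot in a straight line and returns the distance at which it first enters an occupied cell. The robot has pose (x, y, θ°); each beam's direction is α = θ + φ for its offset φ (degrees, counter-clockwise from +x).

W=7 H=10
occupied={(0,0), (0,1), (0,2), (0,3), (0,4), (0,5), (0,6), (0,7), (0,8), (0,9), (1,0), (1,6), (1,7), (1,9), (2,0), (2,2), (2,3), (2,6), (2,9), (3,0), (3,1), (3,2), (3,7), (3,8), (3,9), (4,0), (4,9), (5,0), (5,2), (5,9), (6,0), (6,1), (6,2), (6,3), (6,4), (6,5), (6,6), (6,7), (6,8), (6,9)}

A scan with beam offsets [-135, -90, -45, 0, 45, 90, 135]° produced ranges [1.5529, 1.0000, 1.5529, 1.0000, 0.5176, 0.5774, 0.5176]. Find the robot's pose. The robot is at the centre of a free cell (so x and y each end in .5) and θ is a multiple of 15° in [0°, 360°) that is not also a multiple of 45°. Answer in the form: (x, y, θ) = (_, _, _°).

Enumerate (i+0.5, j+0.5, θ) over the 30 free cells and 16 admissible headings. For each, cast all 7 beams and compare to the given ranges.
  (4.5, 5.5, 255°): beam 1 = 1.7321 ≠ 1.5529 ✗
  (3.5, 3.5, 165°): beam 1 = 2.8868 ≠ 1.5529 ✗
  (2.5, 5.5, 165°): beam 1 = 4.0415 ≠ 1.5529 ✗
  (4.5, 1.5, 165°): beam 1 = 1.0000 ≠ 1.5529 ✗
  (2.5, 8.5, 15°): beam 1 = 1.0000 ≠ 1.5529 ✗
  …
  (2.5, 8.5, 300°): r_1=1.5529, r_2=1.0000, r_3=1.5529, r_4=1.0000, r_5=0.5176, r_6=0.5774, r_7=0.5176 — all match ✓
Unique over the lattice → pose = (2.5, 8.5, 300°).

(x, y, θ) = (2.5, 8.5, 300°)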